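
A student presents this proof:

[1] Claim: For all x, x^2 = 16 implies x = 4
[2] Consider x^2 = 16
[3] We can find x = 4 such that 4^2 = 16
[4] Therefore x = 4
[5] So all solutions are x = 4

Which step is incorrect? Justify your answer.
Step 4: Therefore x = 4

Step 4 incorrectly concludes that x = 4 is the only solution. The proof shows that x = 4 is A solution (existence), but does not show it is the ONLY solution (uniqueness). In fact, x = -4 is also a solution since (-4)^2 = 16. Finding one solution doesn't prove there are no others.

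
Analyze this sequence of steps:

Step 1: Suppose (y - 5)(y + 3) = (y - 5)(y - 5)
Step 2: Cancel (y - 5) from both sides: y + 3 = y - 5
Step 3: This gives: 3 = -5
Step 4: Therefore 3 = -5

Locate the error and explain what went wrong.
Step 2: Cancel (y - 5) from both sides: y + 3 = y - 5

Step 2 cancels (y - 5) from both sides. This is only valid if (y - 5) ≠ 0, i.e., y ≠ 5. When y = 5, both sides equal zero regardless of the other factors. The correct approach requires considering y = 5 as a separate case.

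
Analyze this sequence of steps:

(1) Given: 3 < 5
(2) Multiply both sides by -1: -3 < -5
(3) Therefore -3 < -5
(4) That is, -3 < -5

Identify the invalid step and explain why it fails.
Step 2: Multiply both sides by -1: -3 < -5

Step 2 multiplies both sides by -1 but fails to reverse the inequality sign. When multiplying (or dividing) an inequality by a negative number, the direction must be reversed. Since 3 < 5, we should get -3 > -5, i.e., -3 > -5.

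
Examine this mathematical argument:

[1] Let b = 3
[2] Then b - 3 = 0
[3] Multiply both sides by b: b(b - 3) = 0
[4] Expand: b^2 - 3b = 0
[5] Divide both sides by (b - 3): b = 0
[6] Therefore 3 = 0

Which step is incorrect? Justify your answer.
Step 5: Divide both sides by (b - 3): b = 0

Step 5 divides both sides by (b - 3). However, since b = 3, we have (b - 3) = 0. Division by zero is undefined, making this step invalid.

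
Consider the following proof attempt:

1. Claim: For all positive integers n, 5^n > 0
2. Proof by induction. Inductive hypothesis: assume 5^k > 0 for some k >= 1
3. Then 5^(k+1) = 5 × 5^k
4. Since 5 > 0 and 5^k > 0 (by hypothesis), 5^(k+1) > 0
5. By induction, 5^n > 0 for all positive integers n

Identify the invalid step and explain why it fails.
Step 5: By induction, 5^n > 0 for all positive integers n

Step 5 concludes the proof by induction, but no base case was ever established. A valid induction proof requires: (1) a base case proving 5^1 > 0, and (2) an inductive step showing IF 5^k > 0 THEN 5^(k+1) > 0. Steps 2-4 correctly establish the inductive step, but without the base case the conclusion in step 5 does not follow.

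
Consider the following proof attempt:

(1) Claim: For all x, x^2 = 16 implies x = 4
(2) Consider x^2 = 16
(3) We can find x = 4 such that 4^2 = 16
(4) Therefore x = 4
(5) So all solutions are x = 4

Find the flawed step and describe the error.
Step 4: Therefore x = 4

Step 4 incorrectly concludes that x = 4 is the only solution. The proof shows that x = 4 is A solution (existence), but does not show it is the ONLY solution (uniqueness). In fact, x = -4 is also a solution since (-4)^2 = 16. Finding one solution doesn't prove there are no others.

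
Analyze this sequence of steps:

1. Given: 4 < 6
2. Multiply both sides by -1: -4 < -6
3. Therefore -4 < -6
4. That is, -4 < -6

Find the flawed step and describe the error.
Step 2: Multiply both sides by -1: -4 < -6

Step 2 multiplies both sides by -1 but fails to reverse the inequality sign. When multiplying (or dividing) an inequality by a negative number, the direction must be reversed. Since 4 < 6, we should get -4 > -6, i.e., -4 > -6.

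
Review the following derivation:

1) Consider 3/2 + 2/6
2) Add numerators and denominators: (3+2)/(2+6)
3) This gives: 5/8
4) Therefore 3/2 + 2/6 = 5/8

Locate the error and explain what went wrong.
Step 2: Add numerators and denominators: (3+2)/(2+6)

Step 2 incorrectly adds fractions by separately adding numerators and denominators. This is wrong. The correct method requires a common denominator: 3/2 + 2/6 = (3×6 + 2×2)/(2×6) = 22/12 = 11/6. The method used gives 5/8, which is different.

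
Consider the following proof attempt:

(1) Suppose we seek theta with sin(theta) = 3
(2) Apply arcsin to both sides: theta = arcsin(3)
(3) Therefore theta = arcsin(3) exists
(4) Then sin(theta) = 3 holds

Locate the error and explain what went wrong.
Step 2: Apply arcsin to both sides: theta = arcsin(3)

Step 2 applies arcsin to 3. However, arcsin(x) is only defined for x in [-1, 1] because sin(theta) can only produce values in that range. Since |3| > 1, arcsin(3) is undefined. There is no angle whose sine equals 3.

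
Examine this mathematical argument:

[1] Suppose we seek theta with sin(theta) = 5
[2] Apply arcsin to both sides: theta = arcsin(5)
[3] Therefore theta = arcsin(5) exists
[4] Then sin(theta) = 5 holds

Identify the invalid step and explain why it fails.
Step 2: Apply arcsin to both sides: theta = arcsin(5)

Step 2 applies arcsin to 5. However, arcsin(x) is only defined for x in [-1, 1] because sin(theta) can only produce values in that range. Since |5| > 1, arcsin(5) is undefined. There is no angle whose sine equals 5.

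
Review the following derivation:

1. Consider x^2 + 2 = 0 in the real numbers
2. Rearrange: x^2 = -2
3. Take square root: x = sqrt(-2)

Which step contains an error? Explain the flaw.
Step 3: Take square root: x = sqrt(-2)

Step 3 takes the square root of -2, which is negative. In the real number system, the square root of a negative number is undefined. The equation x^2 + 2 = 0 has no real solutions. Square roots of negative numbers only exist in the complex numbers.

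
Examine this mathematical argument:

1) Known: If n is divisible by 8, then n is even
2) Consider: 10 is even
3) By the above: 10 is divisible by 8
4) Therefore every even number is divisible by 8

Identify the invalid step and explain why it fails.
Step 3: By the above: 10 is divisible by 8

Step 3 commits the fallacy of affirming the consequent. The known fact 'divisible by 8 → even' does NOT imply 'even → divisible by 8'. That would be the converse, which is false. For example, 10 is even but 10 ÷ 8 = 1.25, which is not an integer.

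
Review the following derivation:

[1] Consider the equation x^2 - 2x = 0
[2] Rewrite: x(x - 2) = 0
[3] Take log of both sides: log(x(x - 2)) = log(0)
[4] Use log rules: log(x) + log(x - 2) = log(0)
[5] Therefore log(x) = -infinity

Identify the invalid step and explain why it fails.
Step 3: Take log of both sides: log(x(x - 2)) = log(0)

Step 3 takes the logarithm of both sides, resulting in log(0) on the right side. The logarithm is only defined for positive numbers; log(0) is undefined (approaches negative infinity). This operation is invalid.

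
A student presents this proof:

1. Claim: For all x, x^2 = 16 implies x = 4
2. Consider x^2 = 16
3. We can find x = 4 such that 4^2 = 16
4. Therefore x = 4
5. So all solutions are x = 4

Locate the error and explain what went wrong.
Step 4: Therefore x = 4

Step 4 incorrectly concludes that x = 4 is the only solution. The proof shows that x = 4 is A solution (existence), but does not show it is the ONLY solution (uniqueness). In fact, x = -4 is also a solution since (-4)^2 = 16. Finding one solution doesn't prove there are no others.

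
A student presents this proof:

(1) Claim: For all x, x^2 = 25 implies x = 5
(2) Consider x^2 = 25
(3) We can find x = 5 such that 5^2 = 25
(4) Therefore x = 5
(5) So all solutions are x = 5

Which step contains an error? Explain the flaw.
Step 4: Therefore x = 5

Step 4 incorrectly concludes that x = 5 is the only solution. The proof shows that x = 5 is A solution (existence), but does not show it is the ONLY solution (uniqueness). In fact, x = -5 is also a solution since (-5)^2 = 25. Finding one solution doesn't prove there are no others.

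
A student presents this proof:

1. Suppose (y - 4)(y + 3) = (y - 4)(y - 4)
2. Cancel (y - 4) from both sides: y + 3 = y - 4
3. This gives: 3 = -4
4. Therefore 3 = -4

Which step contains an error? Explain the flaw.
Step 2: Cancel (y - 4) from both sides: y + 3 = y - 4

Step 2 cancels (y - 4) from both sides. This is only valid if (y - 4) ≠ 0, i.e., y ≠ 4. When y = 4, both sides equal zero regardless of the other factors. The correct approach requires considering y = 4 as a separate case.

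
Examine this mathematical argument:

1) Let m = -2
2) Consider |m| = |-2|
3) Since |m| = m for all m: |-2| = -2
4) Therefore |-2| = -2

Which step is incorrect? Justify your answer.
Step 3: Since |m| = m for all m: |-2| = -2

Step 3 incorrectly states that |m| = m for all m. The correct definition is |m| = m when m >= 0, and |m| = -m when m < 0. Since -2 < 0, we have |-2| = -(-2) = 2, not -2.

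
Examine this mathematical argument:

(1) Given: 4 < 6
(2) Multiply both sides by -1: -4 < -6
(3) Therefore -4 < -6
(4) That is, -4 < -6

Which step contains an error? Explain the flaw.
Step 2: Multiply both sides by -1: -4 < -6

Step 2 multiplies both sides by -1 but fails to reverse the inequality sign. When multiplying (or dividing) an inequality by a negative number, the direction must be reversed. Since 4 < 6, we should get -4 > -6, i.e., -4 > -6.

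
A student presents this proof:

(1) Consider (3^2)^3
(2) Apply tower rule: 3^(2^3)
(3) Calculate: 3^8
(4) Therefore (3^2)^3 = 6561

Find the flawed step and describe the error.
Step 2: Apply tower rule: 3^(2^3)

Step 2 incorrectly states that (a^b)^c = a^(b^c). The correct rule is (a^b)^c = a^(b×c). The actual value is (3^2)^3 = 3^6 = 729, not 3^8 = 6561.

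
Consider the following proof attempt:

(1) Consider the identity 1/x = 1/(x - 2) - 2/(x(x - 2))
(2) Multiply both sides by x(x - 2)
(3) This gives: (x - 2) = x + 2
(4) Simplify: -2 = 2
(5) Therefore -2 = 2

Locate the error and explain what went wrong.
Step 3: This gives: (x - 2) = x + 2

Step 3 makes a sign error when clearing denominators. Multiplying -2/(x(x - 2)) by x(x - 2) gives -2, not +2. The correct result is (x - 2) = x - 2, which is trivially true, not (x - 2) = x + 2. (Step 1 is a valid identity: 1/(x - 2) - 2/(x(x - 2)) = (x - 2)/(x(x - 2)) = 1/x.)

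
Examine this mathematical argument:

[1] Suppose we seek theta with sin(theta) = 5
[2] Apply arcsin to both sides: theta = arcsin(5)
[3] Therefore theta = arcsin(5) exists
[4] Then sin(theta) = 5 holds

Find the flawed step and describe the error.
Step 2: Apply arcsin to both sides: theta = arcsin(5)

Step 2 applies arcsin to 5. However, arcsin(x) is only defined for x in [-1, 1] because sin(theta) can only produce values in that range. Since |5| > 1, arcsin(5) is undefined. There is no angle whose sine equals 5.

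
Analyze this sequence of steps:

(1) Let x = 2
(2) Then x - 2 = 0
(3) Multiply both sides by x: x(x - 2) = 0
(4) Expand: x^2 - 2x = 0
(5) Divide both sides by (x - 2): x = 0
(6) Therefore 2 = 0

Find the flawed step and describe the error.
Step 5: Divide both sides by (x - 2): x = 0

Step 5 divides both sides by (x - 2). However, since x = 2, we have (x - 2) = 0. Division by zero is undefined, making this step invalid.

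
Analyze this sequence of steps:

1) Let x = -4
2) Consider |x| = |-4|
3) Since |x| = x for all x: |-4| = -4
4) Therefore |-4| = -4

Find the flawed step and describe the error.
Step 3: Since |x| = x for all x: |-4| = -4

Step 3 incorrectly states that |x| = x for all x. The correct definition is |x| = x when x >= 0, and |x| = -x when x < 0. Since -4 < 0, we have |-4| = -(-4) = 4, not -4.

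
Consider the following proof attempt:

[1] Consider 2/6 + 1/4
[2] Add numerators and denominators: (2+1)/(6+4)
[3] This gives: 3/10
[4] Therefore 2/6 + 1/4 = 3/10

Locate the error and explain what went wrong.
Step 2: Add numerators and denominators: (2+1)/(6+4)

Step 2 incorrectly adds fractions by separately adding numerators and denominators. This is wrong. The correct method requires a common denominator: 2/6 + 1/4 = (2×4 + 1×6)/(6×4) = 14/24 = 7/12. The method used gives 3/10, which is different.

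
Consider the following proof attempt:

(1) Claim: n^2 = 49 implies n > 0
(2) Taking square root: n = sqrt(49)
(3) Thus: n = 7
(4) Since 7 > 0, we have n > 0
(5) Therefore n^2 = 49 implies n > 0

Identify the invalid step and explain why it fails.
Step 2: Taking square root: n = sqrt(49)

Step 2 takes the square root and assumes the positive root only. The equation n^2 = 49 actually has two solutions: n = 7 and n = -7. The proof silently assumes n > 0 without justification, then uses this assumption to conclude n > 0, which is circular. The counterexample n = -7 shows the claim is false.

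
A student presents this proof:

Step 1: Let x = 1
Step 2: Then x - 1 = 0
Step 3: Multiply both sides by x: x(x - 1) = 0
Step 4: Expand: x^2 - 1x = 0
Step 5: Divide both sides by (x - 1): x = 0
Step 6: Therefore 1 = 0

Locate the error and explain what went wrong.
Step 5: Divide both sides by (x - 1): x = 0

Step 5 divides both sides by (x - 1). However, since x = 1, we have (x - 1) = 0. Division by zero is undefined, making this step invalid.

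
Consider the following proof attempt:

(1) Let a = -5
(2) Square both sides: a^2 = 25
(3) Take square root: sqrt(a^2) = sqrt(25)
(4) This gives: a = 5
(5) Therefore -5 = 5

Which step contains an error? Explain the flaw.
Step 4: This gives: a = 5

Step 4 incorrectly states that sqrt(a^2) = a. The correct identity is sqrt(a^2) = |a|. Since a = -5 < 0, we have sqrt(a^2) = |-5| = 5, not a = -5.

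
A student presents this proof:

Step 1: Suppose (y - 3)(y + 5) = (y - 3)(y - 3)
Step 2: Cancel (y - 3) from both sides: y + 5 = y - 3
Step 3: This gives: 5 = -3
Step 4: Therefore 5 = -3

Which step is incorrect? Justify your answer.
Step 2: Cancel (y - 3) from both sides: y + 5 = y - 3

Step 2 cancels (y - 3) from both sides. This is only valid if (y - 3) ≠ 0, i.e., y ≠ 3. When y = 3, both sides equal zero regardless of the other factors. The correct approach requires considering y = 3 as a separate case.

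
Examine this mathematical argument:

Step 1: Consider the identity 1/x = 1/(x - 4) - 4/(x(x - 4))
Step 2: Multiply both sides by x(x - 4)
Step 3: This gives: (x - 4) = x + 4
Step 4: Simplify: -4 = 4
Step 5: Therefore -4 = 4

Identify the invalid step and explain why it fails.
Step 3: This gives: (x - 4) = x + 4

Step 3 makes a sign error when clearing denominators. Multiplying -4/(x(x - 4)) by x(x - 4) gives -4, not +4. The correct result is (x - 4) = x - 4, which is trivially true, not (x - 4) = x + 4. (Step 1 is a valid identity: 1/(x - 4) - 4/(x(x - 4)) = (x - 4)/(x(x - 4)) = 1/x.)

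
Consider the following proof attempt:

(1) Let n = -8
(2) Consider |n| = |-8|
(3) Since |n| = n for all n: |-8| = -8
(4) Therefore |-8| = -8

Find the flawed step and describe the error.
Step 3: Since |n| = n for all n: |-8| = -8

Step 3 incorrectly states that |n| = n for all n. The correct definition is |n| = n when n >= 0, and |n| = -n when n < 0. Since -8 < 0, we have |-8| = -(-8) = 8, not -8.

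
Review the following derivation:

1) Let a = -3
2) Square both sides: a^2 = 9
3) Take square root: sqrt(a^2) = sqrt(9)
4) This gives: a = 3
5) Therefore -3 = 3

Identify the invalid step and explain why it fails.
Step 4: This gives: a = 3

Step 4 incorrectly states that sqrt(a^2) = a. The correct identity is sqrt(a^2) = |a|. Since a = -3 < 0, we have sqrt(a^2) = |-3| = 3, not a = -3.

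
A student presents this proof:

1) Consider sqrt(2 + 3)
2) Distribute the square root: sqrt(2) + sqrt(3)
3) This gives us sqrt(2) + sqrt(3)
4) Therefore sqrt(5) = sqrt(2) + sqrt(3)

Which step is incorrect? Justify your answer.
Step 2: Distribute the square root: sqrt(2) + sqrt(3)

Step 2 incorrectly 'distributes' the square root over addition. The square root function does not distribute: sqrt(a + b) ≠ sqrt(a) + sqrt(b). In fact, sqrt(2 + 3) = sqrt(5) ≈ 2.2361, while sqrt(2) + sqrt(3) ≈ 3.1463.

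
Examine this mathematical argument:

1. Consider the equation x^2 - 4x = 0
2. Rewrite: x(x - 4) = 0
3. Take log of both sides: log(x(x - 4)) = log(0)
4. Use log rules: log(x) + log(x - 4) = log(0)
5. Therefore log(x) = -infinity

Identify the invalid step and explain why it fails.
Step 3: Take log of both sides: log(x(x - 4)) = log(0)

Step 3 takes the logarithm of both sides, resulting in log(0) on the right side. The logarithm is only defined for positive numbers; log(0) is undefined (approaches negative infinity). This operation is invalid.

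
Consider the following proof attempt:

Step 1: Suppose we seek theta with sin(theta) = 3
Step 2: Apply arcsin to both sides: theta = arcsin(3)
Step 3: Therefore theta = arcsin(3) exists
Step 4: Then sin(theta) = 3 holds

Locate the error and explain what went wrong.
Step 2: Apply arcsin to both sides: theta = arcsin(3)

Step 2 applies arcsin to 3. However, arcsin(x) is only defined for x in [-1, 1] because sin(theta) can only produce values in that range. Since |3| > 1, arcsin(3) is undefined. There is no angle whose sine equals 3.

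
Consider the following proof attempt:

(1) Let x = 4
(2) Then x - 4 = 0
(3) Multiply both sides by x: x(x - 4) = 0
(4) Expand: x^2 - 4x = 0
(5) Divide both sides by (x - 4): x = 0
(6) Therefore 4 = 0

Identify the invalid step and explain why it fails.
Step 5: Divide both sides by (x - 4): x = 0

Step 5 divides both sides by (x - 4). However, since x = 4, we have (x - 4) = 0. Division by zero is undefined, making this step invalid.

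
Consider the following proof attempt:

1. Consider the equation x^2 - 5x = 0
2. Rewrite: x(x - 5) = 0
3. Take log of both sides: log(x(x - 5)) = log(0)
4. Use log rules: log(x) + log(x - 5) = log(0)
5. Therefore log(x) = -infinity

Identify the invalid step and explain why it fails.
Step 3: Take log of both sides: log(x(x - 5)) = log(0)

Step 3 takes the logarithm of both sides, resulting in log(0) on the right side. The logarithm is only defined for positive numbers; log(0) is undefined (approaches negative infinity). This operation is invalid.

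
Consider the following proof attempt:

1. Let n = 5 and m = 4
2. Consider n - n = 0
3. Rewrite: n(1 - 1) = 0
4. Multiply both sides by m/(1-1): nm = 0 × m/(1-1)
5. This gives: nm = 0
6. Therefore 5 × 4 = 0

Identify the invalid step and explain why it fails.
Step 4: Multiply both sides by m/(1-1): nm = 0 × m/(1-1)

Step 4 multiplies both sides by m/(1-1). However, 1-1 = 0, so this is multiplication by m/0, which is undefined. We cannot multiply by an undefined expression.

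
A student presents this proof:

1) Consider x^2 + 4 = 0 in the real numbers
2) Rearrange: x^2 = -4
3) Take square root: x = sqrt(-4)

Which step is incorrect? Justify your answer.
Step 3: Take square root: x = sqrt(-4)

Step 3 takes the square root of -4, which is negative. In the real number system, the square root of a negative number is undefined. The equation x^2 + 4 = 0 has no real solutions. Square roots of negative numbers only exist in the complex numbers.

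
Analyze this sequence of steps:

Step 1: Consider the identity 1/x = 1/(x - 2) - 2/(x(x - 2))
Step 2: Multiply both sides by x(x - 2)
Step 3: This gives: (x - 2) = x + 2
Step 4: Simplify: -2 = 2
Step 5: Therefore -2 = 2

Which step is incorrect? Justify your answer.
Step 3: This gives: (x - 2) = x + 2

Step 3 makes a sign error when clearing denominators. Multiplying -2/(x(x - 2)) by x(x - 2) gives -2, not +2. The correct result is (x - 2) = x - 2, which is trivially true, not (x - 2) = x + 2. (Step 1 is a valid identity: 1/(x - 2) - 2/(x(x - 2)) = (x - 2)/(x(x - 2)) = 1/x.)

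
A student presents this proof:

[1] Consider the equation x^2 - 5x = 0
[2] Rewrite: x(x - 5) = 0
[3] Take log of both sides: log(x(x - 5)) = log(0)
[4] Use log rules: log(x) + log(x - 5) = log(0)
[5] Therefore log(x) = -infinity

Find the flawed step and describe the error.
Step 3: Take log of both sides: log(x(x - 5)) = log(0)

Step 3 takes the logarithm of both sides, resulting in log(0) on the right side. The logarithm is only defined for positive numbers; log(0) is undefined (approaches negative infinity). This operation is invalid.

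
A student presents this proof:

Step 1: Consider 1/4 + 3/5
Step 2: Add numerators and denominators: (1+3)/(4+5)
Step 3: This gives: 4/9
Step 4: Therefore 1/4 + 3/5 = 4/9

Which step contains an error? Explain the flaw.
Step 2: Add numerators and denominators: (1+3)/(4+5)

Step 2 incorrectly adds fractions by separately adding numerators and denominators. This is wrong. The correct method requires a common denominator: 1/4 + 3/5 = (1×5 + 3×4)/(4×5) = 17/20 = 17/20. The method used gives 4/9, which is different.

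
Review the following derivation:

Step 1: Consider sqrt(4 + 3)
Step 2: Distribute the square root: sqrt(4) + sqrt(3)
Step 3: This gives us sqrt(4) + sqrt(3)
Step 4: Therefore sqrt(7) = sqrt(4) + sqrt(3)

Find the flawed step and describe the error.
Step 2: Distribute the square root: sqrt(4) + sqrt(3)

Step 2 incorrectly 'distributes' the square root over addition. The square root function does not distribute: sqrt(a + b) ≠ sqrt(a) + sqrt(b). In fact, sqrt(4 + 3) = sqrt(7) ≈ 2.6458, while sqrt(4) + sqrt(3) ≈ 3.7321.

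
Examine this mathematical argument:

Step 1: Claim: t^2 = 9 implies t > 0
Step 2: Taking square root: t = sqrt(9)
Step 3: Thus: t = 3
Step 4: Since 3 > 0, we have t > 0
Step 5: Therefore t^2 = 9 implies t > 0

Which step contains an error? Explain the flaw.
Step 2: Taking square root: t = sqrt(9)

Step 2 takes the square root and assumes the positive root only. The equation t^2 = 9 actually has two solutions: t = 3 and t = -3. The proof silently assumes t > 0 without justification, then uses this assumption to conclude t > 0, which is circular. The counterexample t = -3 shows the claim is false.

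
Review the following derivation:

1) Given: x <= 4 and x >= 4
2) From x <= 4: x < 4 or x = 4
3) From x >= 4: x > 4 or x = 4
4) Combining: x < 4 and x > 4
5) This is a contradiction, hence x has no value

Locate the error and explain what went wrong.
Step 4: Combining: x < 4 and x > 4

Step 4 incorrectly combines the conditions. From x <= 4 and x >= 4, the intersection is x = 4. The error treats the 'or' cases as 'and' requirements. The correct conclusion is that x = 4 is the unique solution, not that no solution exists.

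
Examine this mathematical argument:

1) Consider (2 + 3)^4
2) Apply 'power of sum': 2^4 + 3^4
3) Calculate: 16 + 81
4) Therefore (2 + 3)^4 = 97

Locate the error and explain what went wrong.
Step 2: Apply 'power of sum': 2^4 + 3^4

Step 2 incorrectly applies a non-existent rule '(a+b)^n = a^n + b^n'. This is false in general. The correct expansion uses the binomial theorem. The actual value is (2 + 3)^4 = 5^4 = 625, not 97.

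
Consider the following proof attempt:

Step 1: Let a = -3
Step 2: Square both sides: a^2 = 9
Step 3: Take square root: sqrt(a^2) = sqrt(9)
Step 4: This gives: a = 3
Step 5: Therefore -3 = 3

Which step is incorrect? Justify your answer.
Step 4: This gives: a = 3

Step 4 incorrectly states that sqrt(a^2) = a. The correct identity is sqrt(a^2) = |a|. Since a = -3 < 0, we have sqrt(a^2) = |-3| = 3, not a = -3.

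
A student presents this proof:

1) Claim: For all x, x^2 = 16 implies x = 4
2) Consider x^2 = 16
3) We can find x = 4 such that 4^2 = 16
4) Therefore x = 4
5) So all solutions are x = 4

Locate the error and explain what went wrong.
Step 4: Therefore x = 4

Step 4 incorrectly concludes that x = 4 is the only solution. The proof shows that x = 4 is A solution (existence), but does not show it is the ONLY solution (uniqueness). In fact, x = -4 is also a solution since (-4)^2 = 16. Finding one solution doesn't prove there are no others.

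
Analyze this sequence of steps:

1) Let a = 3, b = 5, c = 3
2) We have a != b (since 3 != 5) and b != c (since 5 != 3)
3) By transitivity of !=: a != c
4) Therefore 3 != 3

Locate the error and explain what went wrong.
Step 3: By transitivity of !=: a != c

Step 3 incorrectly applies transitivity to the '!=' relation. Transitivity states: if a R b and b R c, then a R c. However, '!=' is not transitive. Counterexample: 3 != 5 and 5 != 3, but 3 = 3 (both equal 3). Transitivity holds for relations like <, <=, =, but not for !=.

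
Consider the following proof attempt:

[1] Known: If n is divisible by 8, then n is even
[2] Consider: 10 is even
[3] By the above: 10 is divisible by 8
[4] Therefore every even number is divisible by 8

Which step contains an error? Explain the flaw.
Step 3: By the above: 10 is divisible by 8

Step 3 commits the fallacy of affirming the consequent. The known fact 'divisible by 8 → even' does NOT imply 'even → divisible by 8'. That would be the converse, which is false. For example, 10 is even but 10 ÷ 8 = 1.25, which is not an integer.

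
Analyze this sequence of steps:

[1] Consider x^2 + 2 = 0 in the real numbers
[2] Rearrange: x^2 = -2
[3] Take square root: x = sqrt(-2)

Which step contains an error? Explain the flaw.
Step 3: Take square root: x = sqrt(-2)

Step 3 takes the square root of -2, which is negative. In the real number system, the square root of a negative number is undefined. The equation x^2 + 2 = 0 has no real solutions. Square roots of negative numbers only exist in the complex numbers.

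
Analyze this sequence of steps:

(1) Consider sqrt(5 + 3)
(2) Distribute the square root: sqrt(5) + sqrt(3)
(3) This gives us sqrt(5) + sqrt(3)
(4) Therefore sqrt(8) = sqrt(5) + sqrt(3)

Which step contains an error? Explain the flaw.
Step 2: Distribute the square root: sqrt(5) + sqrt(3)

Step 2 incorrectly 'distributes' the square root over addition. The square root function does not distribute: sqrt(a + b) ≠ sqrt(a) + sqrt(b). In fact, sqrt(5 + 3) = sqrt(8) ≈ 2.8284, while sqrt(5) + sqrt(3) ≈ 3.9681.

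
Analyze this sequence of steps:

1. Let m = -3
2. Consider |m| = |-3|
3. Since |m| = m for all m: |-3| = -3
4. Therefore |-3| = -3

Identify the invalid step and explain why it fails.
Step 3: Since |m| = m for all m: |-3| = -3

Step 3 incorrectly states that |m| = m for all m. The correct definition is |m| = m when m >= 0, and |m| = -m when m < 0. Since -3 < 0, we have |-3| = -(-3) = 3, not -3.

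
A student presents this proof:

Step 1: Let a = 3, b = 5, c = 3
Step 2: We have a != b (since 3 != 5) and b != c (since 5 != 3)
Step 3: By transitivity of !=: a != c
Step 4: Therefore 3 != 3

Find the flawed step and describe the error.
Step 3: By transitivity of !=: a != c

Step 3 incorrectly applies transitivity to the '!=' relation. Transitivity states: if a R b and b R c, then a R c. However, '!=' is not transitive. Counterexample: 3 != 5 and 5 != 3, but 3 = 3 (both equal 3). Transitivity holds for relations like <, <=, =, but not for !=.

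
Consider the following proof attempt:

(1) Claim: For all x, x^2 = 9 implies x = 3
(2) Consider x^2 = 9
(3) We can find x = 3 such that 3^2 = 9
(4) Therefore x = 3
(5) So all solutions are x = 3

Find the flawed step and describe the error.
Step 4: Therefore x = 3

Step 4 incorrectly concludes that x = 3 is the only solution. The proof shows that x = 3 is A solution (existence), but does not show it is the ONLY solution (uniqueness). In fact, x = -3 is also a solution since (-3)^2 = 9. Finding one solution doesn't prove there are no others.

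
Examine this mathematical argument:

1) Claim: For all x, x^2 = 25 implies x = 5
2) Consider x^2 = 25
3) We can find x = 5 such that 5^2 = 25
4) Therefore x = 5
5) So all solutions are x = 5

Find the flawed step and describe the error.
Step 4: Therefore x = 5

Step 4 incorrectly concludes that x = 5 is the only solution. The proof shows that x = 5 is A solution (existence), but does not show it is the ONLY solution (uniqueness). In fact, x = -5 is also a solution since (-5)^2 = 25. Finding one solution doesn't prove there are no others.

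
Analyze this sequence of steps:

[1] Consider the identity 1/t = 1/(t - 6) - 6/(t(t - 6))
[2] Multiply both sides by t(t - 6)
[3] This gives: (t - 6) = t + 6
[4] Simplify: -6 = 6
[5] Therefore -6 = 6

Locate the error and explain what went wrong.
Step 3: This gives: (t - 6) = t + 6

Step 3 makes a sign error when clearing denominators. Multiplying -6/(t(t - 6)) by t(t - 6) gives -6, not +6. The correct result is (t - 6) = t - 6, which is trivially true, not (t - 6) = t + 6. (Step 1 is a valid identity: 1/(t - 6) - 6/(t(t - 6)) = (t - 6)/(t(t - 6)) = 1/t.)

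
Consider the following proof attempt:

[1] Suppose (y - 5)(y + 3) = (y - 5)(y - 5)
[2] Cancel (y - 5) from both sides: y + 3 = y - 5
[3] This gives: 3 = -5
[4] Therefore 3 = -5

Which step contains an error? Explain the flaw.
Step 2: Cancel (y - 5) from both sides: y + 3 = y - 5

Step 2 cancels (y - 5) from both sides. This is only valid if (y - 5) ≠ 0, i.e., y ≠ 5. When y = 5, both sides equal zero regardless of the other factors. The correct approach requires considering y = 5 as a separate case.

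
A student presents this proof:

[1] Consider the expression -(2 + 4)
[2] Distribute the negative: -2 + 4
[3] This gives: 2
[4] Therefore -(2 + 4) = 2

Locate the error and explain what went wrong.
Step 2: Distribute the negative: -2 + 4

Step 2 incorrectly distributes the negative sign. The correct distribution is -(2 + 4) = -2 - 4 = -6. The negative must be applied to both terms, not just the first. The error treats -(2 + 4) as -2 + 4, which equals 2 instead of -6.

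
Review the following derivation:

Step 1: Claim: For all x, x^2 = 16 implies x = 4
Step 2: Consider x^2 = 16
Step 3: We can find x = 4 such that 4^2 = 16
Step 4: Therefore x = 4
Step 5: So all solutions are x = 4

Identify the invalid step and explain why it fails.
Step 4: Therefore x = 4

Step 4 incorrectly concludes that x = 4 is the only solution. The proof shows that x = 4 is A solution (existence), but does not show it is the ONLY solution (uniqueness). In fact, x = -4 is also a solution since (-4)^2 = 16. Finding one solution doesn't prove there are no others.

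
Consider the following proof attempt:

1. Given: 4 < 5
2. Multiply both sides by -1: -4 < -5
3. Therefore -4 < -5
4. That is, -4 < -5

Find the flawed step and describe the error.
Step 2: Multiply both sides by -1: -4 < -5

Step 2 multiplies both sides by -1 but fails to reverse the inequality sign. When multiplying (or dividing) an inequality by a negative number, the direction must be reversed. Since 4 < 5, we should get -4 > -5, i.e., -4 > -5.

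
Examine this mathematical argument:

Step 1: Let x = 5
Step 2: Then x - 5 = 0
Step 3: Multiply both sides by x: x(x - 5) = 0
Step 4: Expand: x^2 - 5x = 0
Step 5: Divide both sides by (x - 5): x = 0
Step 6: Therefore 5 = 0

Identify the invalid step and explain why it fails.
Step 5: Divide both sides by (x - 5): x = 0

Step 5 divides both sides by (x - 5). However, since x = 5, we have (x - 5) = 0. Division by zero is undefined, making this step invalid.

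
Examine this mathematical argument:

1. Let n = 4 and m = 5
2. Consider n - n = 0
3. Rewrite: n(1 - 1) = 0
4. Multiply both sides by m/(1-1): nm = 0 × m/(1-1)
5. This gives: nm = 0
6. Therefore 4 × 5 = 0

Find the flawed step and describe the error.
Step 4: Multiply both sides by m/(1-1): nm = 0 × m/(1-1)

Step 4 multiplies both sides by m/(1-1). However, 1-1 = 0, so this is multiplication by m/0, which is undefined. We cannot multiply by an undefined expression.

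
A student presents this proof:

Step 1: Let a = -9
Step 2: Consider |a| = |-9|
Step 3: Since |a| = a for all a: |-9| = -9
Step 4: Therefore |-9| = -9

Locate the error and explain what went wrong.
Step 3: Since |a| = a for all a: |-9| = -9

Step 3 incorrectly states that |a| = a for all a. The correct definition is |a| = a when a >= 0, and |a| = -a when a < 0. Since -9 < 0, we have |-9| = -(-9) = 9, not -9.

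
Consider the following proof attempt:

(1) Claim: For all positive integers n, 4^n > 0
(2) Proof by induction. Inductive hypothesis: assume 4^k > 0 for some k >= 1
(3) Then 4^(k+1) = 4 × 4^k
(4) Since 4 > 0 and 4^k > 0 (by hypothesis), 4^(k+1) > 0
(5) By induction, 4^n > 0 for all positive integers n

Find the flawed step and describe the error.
Step 5: By induction, 4^n > 0 for all positive integers n

Step 5 concludes the proof by induction, but no base case was ever established. A valid induction proof requires: (1) a base case proving 4^1 > 0, and (2) an inductive step showing IF 4^k > 0 THEN 4^(k+1) > 0. Steps 2-4 correctly establish the inductive step, but without the base case the conclusion in step 5 does not follow.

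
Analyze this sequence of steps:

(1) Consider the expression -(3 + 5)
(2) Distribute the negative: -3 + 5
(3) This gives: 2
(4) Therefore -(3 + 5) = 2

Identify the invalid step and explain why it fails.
Step 2: Distribute the negative: -3 + 5

Step 2 incorrectly distributes the negative sign. The correct distribution is -(3 + 5) = -3 - 5 = -8. The negative must be applied to both terms, not just the first. The error treats -(3 + 5) as -3 + 5, which equals 2 instead of -8.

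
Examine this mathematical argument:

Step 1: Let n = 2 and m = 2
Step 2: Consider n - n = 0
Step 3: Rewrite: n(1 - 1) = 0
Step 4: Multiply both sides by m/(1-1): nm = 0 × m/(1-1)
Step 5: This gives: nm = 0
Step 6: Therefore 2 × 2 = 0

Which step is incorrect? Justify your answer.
Step 4: Multiply both sides by m/(1-1): nm = 0 × m/(1-1)

Step 4 multiplies both sides by m/(1-1). However, 1-1 = 0, so this is multiplication by m/0, which is undefined. We cannot multiply by an undefined expression.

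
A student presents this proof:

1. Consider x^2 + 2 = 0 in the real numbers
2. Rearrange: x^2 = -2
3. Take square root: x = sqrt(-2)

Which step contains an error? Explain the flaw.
Step 3: Take square root: x = sqrt(-2)

Step 3 takes the square root of -2, which is negative. In the real number system, the square root of a negative number is undefined. The equation x^2 + 2 = 0 has no real solutions. Square roots of negative numbers only exist in the complex numbers.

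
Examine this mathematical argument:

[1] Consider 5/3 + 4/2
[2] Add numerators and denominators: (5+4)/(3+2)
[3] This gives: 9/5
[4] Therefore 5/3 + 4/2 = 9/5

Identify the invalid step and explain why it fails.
Step 2: Add numerators and denominators: (5+4)/(3+2)

Step 2 incorrectly adds fractions by separately adding numerators and denominators. This is wrong. The correct method requires a common denominator: 5/3 + 4/2 = (5×2 + 4×3)/(3×2) = 22/6 = 11/3. The method used gives 9/5, which is different.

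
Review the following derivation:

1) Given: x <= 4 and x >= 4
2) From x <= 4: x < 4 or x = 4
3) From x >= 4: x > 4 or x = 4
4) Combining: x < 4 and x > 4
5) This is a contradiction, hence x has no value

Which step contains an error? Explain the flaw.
Step 4: Combining: x < 4 and x > 4

Step 4 incorrectly combines the conditions. From x <= 4 and x >= 4, the intersection is x = 4. The error treats the 'or' cases as 'and' requirements. The correct conclusion is that x = 4 is the unique solution, not that no solution exists.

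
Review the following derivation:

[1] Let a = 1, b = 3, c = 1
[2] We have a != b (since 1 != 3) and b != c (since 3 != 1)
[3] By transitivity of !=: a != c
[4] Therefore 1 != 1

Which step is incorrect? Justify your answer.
Step 3: By transitivity of !=: a != c

Step 3 incorrectly applies transitivity to the '!=' relation. Transitivity states: if a R b and b R c, then a R c. However, '!=' is not transitive. Counterexample: 1 != 3 and 3 != 1, but 1 = 1 (both equal 1). Transitivity holds for relations like <, <=, =, but not for !=.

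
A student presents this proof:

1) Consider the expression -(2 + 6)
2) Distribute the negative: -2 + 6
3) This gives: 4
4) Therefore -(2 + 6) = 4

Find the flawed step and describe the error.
Step 2: Distribute the negative: -2 + 6

Step 2 incorrectly distributes the negative sign. The correct distribution is -(2 + 6) = -2 - 6 = -8. The negative must be applied to both terms, not just the first. The error treats -(2 + 6) as -2 + 6, which equals 4 instead of -8.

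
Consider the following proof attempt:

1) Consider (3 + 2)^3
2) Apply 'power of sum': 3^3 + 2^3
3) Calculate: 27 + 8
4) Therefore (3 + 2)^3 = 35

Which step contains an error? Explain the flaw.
Step 2: Apply 'power of sum': 3^3 + 2^3

Step 2 incorrectly applies a non-existent rule '(a+b)^n = a^n + b^n'. This is false in general. The correct expansion uses the binomial theorem. The actual value is (3 + 2)^3 = 5^3 = 125, not 35.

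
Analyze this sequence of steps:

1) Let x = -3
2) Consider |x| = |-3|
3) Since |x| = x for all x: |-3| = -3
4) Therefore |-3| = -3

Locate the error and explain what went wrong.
Step 3: Since |x| = x for all x: |-3| = -3

Step 3 incorrectly states that |x| = x for all x. The correct definition is |x| = x when x >= 0, and |x| = -x when x < 0. Since -3 < 0, we have |-3| = -(-3) = 3, not -3.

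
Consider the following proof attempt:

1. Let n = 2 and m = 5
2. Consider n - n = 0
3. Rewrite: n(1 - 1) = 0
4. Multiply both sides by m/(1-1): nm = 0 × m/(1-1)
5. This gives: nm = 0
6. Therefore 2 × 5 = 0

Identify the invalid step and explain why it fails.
Step 4: Multiply both sides by m/(1-1): nm = 0 × m/(1-1)

Step 4 multiplies both sides by m/(1-1). However, 1-1 = 0, so this is multiplication by m/0, which is undefined. We cannot multiply by an undefined expression.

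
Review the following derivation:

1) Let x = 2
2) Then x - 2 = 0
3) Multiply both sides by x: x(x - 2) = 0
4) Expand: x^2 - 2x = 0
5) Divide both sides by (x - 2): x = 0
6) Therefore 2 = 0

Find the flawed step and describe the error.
Step 5: Divide both sides by (x - 2): x = 0

Step 5 divides both sides by (x - 2). However, since x = 2, we have (x - 2) = 0. Division by zero is undefined, making this step invalid.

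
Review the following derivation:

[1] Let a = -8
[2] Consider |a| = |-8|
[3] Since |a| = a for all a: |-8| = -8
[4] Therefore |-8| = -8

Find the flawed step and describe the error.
Step 3: Since |a| = a for all a: |-8| = -8

Step 3 incorrectly states that |a| = a for all a. The correct definition is |a| = a when a >= 0, and |a| = -a when a < 0. Since -8 < 0, we have |-8| = -(-8) = 8, not -8.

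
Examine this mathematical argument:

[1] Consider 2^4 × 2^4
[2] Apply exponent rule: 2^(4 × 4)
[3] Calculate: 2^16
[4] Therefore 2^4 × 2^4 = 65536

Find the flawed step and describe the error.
Step 2: Apply exponent rule: 2^(4 × 4)

Step 2 incorrectly states that a^b × a^c = a^(b×c). The correct rule is a^b × a^c = a^(b+c). The actual value is 2^4 × 2^4 = 2^8 = 256, not 2^16 = 65536.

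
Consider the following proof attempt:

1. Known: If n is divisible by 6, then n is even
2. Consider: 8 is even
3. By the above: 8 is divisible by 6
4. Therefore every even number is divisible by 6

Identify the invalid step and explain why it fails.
Step 3: By the above: 8 is divisible by 6

Step 3 commits the fallacy of affirming the consequent. The known fact 'divisible by 6 → even' does NOT imply 'even → divisible by 6'. That would be the converse, which is false. For example, 8 is even but 8 ÷ 6 = 1.33, which is not an integer.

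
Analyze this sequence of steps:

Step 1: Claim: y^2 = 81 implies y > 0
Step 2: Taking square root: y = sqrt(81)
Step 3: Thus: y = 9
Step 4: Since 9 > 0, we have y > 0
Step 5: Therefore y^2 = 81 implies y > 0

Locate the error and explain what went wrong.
Step 2: Taking square root: y = sqrt(81)

Step 2 takes the square root and assumes the positive root only. The equation y^2 = 81 actually has two solutions: y = 9 and y = -9. The proof silently assumes y > 0 without justification, then uses this assumption to conclude y > 0, which is circular. The counterexample y = -9 shows the claim is false.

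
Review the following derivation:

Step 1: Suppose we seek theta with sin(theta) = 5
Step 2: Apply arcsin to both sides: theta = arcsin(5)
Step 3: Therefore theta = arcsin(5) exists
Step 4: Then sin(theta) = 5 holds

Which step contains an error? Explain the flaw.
Step 2: Apply arcsin to both sides: theta = arcsin(5)

Step 2 applies arcsin to 5. However, arcsin(x) is only defined for x in [-1, 1] because sin(theta) can only produce values in that range. Since |5| > 1, arcsin(5) is undefined. There is no angle whose sine equals 5.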